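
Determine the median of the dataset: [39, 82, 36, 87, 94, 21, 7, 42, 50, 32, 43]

42

Step 1: Sort the data in ascending order: [7, 21, 32, 36, 39, 42, 43, 50, 82, 87, 94]
Step 2: The number of values is n = 11.
Step 3: Since n is odd, the median is the middle value at position 6: 42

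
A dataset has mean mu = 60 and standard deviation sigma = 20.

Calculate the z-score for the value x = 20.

-2

Step 1: Recall the z-score formula: z = (x - mu) / sigma
Step 2: Substitute values: z = (20 - 60) / 20
Step 3: z = -40 / 20 = -2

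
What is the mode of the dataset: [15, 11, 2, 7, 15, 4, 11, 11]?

11

Step 1: Count the frequency of each value:
  2: appears 1 time(s)
  4: appears 1 time(s)
  7: appears 1 time(s)
  11: appears 3 time(s)
  15: appears 2 time(s)
Step 2: The value 11 appears most frequently (3 times).
Step 3: Mode = 11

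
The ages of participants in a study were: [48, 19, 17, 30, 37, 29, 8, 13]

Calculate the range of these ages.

40

Step 1: Identify the maximum value: max = 48
Step 2: Identify the minimum value: min = 8
Step 3: Range = max - min = 48 - 8 = 40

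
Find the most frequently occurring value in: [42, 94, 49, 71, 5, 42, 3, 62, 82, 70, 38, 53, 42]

42

Step 1: Count the frequency of each value:
  3: appears 1 time(s)
  5: appears 1 time(s)
  38: appears 1 time(s)
  42: appears 3 time(s)
  49: appears 1 time(s)
  53: appears 1 time(s)
  62: appears 1 time(s)
  70: appears 1 time(s)
  71: appears 1 time(s)
  82: appears 1 time(s)
  94: appears 1 time(s)
Step 2: The value 42 appears most frequently (3 times).
Step 3: Mode = 42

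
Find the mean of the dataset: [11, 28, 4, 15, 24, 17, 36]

19.2857

Step 1: Sum all values: 11 + 28 + 4 + 15 + 24 + 17 + 36 = 135
Step 2: Count the number of values: n = 7
Step 3: Mean = sum / n = 135 / 7 = 19.2857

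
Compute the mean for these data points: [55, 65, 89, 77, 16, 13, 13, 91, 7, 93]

51.9

Step 1: Sum all values: 55 + 65 + 89 + 77 + 16 + 13 + 13 + 91 + 7 + 93 = 519
Step 2: Count the number of values: n = 10
Step 3: Mean = sum / n = 519 / 10 = 51.9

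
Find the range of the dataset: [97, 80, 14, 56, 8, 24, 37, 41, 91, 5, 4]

93

Step 1: Identify the maximum value: max = 97
Step 2: Identify the minimum value: min = 4
Step 3: Range = max - min = 97 - 4 = 93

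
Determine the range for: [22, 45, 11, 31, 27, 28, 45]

34

Step 1: Identify the maximum value: max = 45
Step 2: Identify the minimum value: min = 11
Step 3: Range = max - min = 45 - 11 = 34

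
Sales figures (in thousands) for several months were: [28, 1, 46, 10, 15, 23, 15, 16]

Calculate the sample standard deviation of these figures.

13.4775

Step 1: Compute the mean: 19.25
Step 2: Sum of squared deviations from the mean: 1271.5
Step 3: Sample variance = 1271.5 / 7 = 181.6429
Step 4: Standard deviation = sqrt(181.6429) = 13.4775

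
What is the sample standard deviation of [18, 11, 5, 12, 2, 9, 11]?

5.1547

Step 1: Compute the mean: 9.7143
Step 2: Sum of squared deviations from the mean: 159.4286
Step 3: Sample variance = 159.4286 / 6 = 26.5714
Step 4: Standard deviation = sqrt(26.5714) = 5.1547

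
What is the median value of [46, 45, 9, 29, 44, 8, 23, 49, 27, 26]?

28

Step 1: Sort the data in ascending order: [8, 9, 23, 26, 27, 29, 44, 45, 46, 49]
Step 2: The number of values is n = 10.
Step 3: Since n is even, the median is the average of positions 5 and 6:
  Median = (27 + 29) / 2 = 28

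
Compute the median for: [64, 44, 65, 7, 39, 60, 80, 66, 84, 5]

62

Step 1: Sort the data in ascending order: [5, 7, 39, 44, 60, 64, 65, 66, 80, 84]
Step 2: The number of values is n = 10.
Step 3: Since n is even, the median is the average of positions 5 and 6:
  Median = (60 + 64) / 2 = 62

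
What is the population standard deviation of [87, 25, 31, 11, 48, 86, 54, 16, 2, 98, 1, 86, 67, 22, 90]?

33.942

Step 1: Compute the mean: 48.2667
Step 2: Sum of squared deviations from the mean: 17280.9333
Step 3: Population variance = 17280.9333 / 15 = 1152.0622
Step 4: Standard deviation = sqrt(1152.0622) = 33.942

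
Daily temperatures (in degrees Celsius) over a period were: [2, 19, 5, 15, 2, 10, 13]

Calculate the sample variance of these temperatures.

44.2857

Step 1: Compute the mean: (2 + 19 + 5 + 15 + 2 + 10 + 13) / 7 = 9.4286
Step 2: Compute squared deviations from the mean:
  (2 - 9.4286)^2 = 55.1837
  (19 - 9.4286)^2 = 91.6122
  (5 - 9.4286)^2 = 19.6122
  (15 - 9.4286)^2 = 31.0408
  (2 - 9.4286)^2 = 55.1837
  (10 - 9.4286)^2 = 0.3265
  (13 - 9.4286)^2 = 12.7551
Step 3: Sum of squared deviations = 265.7143
Step 4: Sample variance = 265.7143 / 6 = 44.2857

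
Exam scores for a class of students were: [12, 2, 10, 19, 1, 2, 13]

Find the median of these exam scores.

10

Step 1: Sort the data in ascending order: [1, 2, 2, 10, 12, 13, 19]
Step 2: The number of values is n = 7.
Step 3: Since n is odd, the median is the middle value at position 4: 10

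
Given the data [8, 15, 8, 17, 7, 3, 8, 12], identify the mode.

8

Step 1: Count the frequency of each value:
  3: appears 1 time(s)
  7: appears 1 time(s)
  8: appears 3 time(s)
  12: appears 1 time(s)
  15: appears 1 time(s)
  17: appears 1 time(s)
Step 2: The value 8 appears most frequently (3 times).
Step 3: Mode = 8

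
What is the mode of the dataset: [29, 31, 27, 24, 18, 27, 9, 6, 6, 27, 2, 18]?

27

Step 1: Count the frequency of each value:
  2: appears 1 time(s)
  6: appears 2 time(s)
  9: appears 1 time(s)
  18: appears 2 time(s)
  24: appears 1 time(s)
  27: appears 3 time(s)
  29: appears 1 time(s)
  31: appears 1 time(s)
Step 2: The value 27 appears most frequently (3 times).
Step 3: Mode = 27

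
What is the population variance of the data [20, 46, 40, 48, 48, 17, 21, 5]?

246.9844

Step 1: Compute the mean: (20 + 46 + 40 + 48 + 48 + 17 + 21 + 5) / 8 = 30.625
Step 2: Compute squared deviations from the mean:
  (20 - 30.625)^2 = 112.8906
  (46 - 30.625)^2 = 236.3906
  (40 - 30.625)^2 = 87.8906
  (48 - 30.625)^2 = 301.8906
  (48 - 30.625)^2 = 301.8906
  (17 - 30.625)^2 = 185.6406
  (21 - 30.625)^2 = 92.6406
  (5 - 30.625)^2 = 656.6406
Step 3: Sum of squared deviations = 1975.875
Step 4: Population variance = 1975.875 / 8 = 246.9844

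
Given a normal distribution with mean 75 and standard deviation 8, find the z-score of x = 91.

2

Step 1: Recall the z-score formula: z = (x - mu) / sigma
Step 2: Substitute values: z = (91 - 75) / 8
Step 3: z = 16 / 8 = 2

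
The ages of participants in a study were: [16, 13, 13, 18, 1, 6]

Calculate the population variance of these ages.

34.4722

Step 1: Compute the mean: (16 + 13 + 13 + 18 + 1 + 6) / 6 = 11.1667
Step 2: Compute squared deviations from the mean:
  (16 - 11.1667)^2 = 23.3611
  (13 - 11.1667)^2 = 3.3611
  (13 - 11.1667)^2 = 3.3611
  (18 - 11.1667)^2 = 46.6944
  (1 - 11.1667)^2 = 103.3611
  (6 - 11.1667)^2 = 26.6944
Step 3: Sum of squared deviations = 206.8333
Step 4: Population variance = 206.8333 / 6 = 34.4722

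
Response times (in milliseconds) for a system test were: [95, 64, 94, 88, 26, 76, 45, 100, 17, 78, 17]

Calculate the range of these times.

83

Step 1: Identify the maximum value: max = 100
Step 2: Identify the minimum value: min = 17
Step 3: Range = max - min = 100 - 17 = 83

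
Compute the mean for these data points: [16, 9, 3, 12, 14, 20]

12.3333

Step 1: Sum all values: 16 + 9 + 3 + 12 + 14 + 20 = 74
Step 2: Count the number of values: n = 6
Step 3: Mean = sum / n = 74 / 6 = 12.3333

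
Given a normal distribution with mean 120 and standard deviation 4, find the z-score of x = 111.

-2.25

Step 1: Recall the z-score formula: z = (x - mu) / sigma
Step 2: Substitute values: z = (111 - 120) / 4
Step 3: z = -9 / 4 = -2.25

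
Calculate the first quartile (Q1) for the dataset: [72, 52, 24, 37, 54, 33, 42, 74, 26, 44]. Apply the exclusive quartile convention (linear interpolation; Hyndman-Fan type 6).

31.25

Step 1: Sort the data: [24, 26, 33, 37, 42, 44, 52, 54, 72, 74]
Step 2: n = 10
Step 3: Using the exclusive quartile method:
  Q1 = 31.25
  Q2 (median) = 43
  Q3 = 58.5
  IQR = Q3 - Q1 = 58.5 - 31.25 = 27.25
Step 4: Q1 = 31.25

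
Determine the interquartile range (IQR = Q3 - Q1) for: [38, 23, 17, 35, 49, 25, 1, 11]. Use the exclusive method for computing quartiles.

24.75

Step 1: Sort the data: [1, 11, 17, 23, 25, 35, 38, 49]
Step 2: n = 8
Step 3: Using the exclusive quartile method:
  Q1 = 12.5
  Q2 (median) = 24
  Q3 = 37.25
  IQR = Q3 - Q1 = 37.25 - 12.5 = 24.75
Step 4: IQR = 24.75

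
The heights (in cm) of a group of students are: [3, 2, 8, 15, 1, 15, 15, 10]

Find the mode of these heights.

15

Step 1: Count the frequency of each value:
  1: appears 1 time(s)
  2: appears 1 time(s)
  3: appears 1 time(s)
  8: appears 1 time(s)
  10: appears 1 time(s)
  15: appears 3 time(s)
Step 2: The value 15 appears most frequently (3 times).
Step 3: Mode = 15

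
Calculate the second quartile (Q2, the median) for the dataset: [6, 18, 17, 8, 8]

8

Step 1: Sort the data: [6, 8, 8, 17, 18]
Step 2: n = 5
Step 3: Q2 is the median. Since n is odd, it is the middle value at position 3: 8
Step 4: Q2 = 8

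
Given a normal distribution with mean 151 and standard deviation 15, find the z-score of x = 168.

1.1333

Step 1: Recall the z-score formula: z = (x - mu) / sigma
Step 2: Substitute values: z = (168 - 151) / 15
Step 3: z = 17 / 15 = 1.1333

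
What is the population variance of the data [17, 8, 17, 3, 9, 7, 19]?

32.5306

Step 1: Compute the mean: (17 + 8 + 17 + 3 + 9 + 7 + 19) / 7 = 11.4286
Step 2: Compute squared deviations from the mean:
  (17 - 11.4286)^2 = 31.0408
  (8 - 11.4286)^2 = 11.7551
  (17 - 11.4286)^2 = 31.0408
  (3 - 11.4286)^2 = 71.0408
  (9 - 11.4286)^2 = 5.898
  (7 - 11.4286)^2 = 19.6122
  (19 - 11.4286)^2 = 57.3265
Step 3: Sum of squared deviations = 227.7143
Step 4: Population variance = 227.7143 / 7 = 32.5306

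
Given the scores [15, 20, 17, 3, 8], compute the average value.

12.6

Step 1: Sum all values: 15 + 20 + 17 + 3 + 8 = 63
Step 2: Count the number of values: n = 5
Step 3: Mean = sum / n = 63 / 5 = 12.6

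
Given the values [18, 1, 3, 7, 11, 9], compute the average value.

8.1667

Step 1: Sum all values: 18 + 1 + 3 + 7 + 11 + 9 = 49
Step 2: Count the number of values: n = 6
Step 3: Mean = sum / n = 49 / 6 = 8.1667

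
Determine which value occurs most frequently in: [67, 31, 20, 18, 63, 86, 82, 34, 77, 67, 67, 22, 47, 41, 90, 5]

67

Step 1: Count the frequency of each value:
  5: appears 1 time(s)
  18: appears 1 time(s)
  20: appears 1 time(s)
  22: appears 1 time(s)
  31: appears 1 time(s)
  34: appears 1 time(s)
  41: appears 1 time(s)
  47: appears 1 time(s)
  63: appears 1 time(s)
  67: appears 3 time(s)
  77: appears 1 time(s)
  82: appears 1 time(s)
  86: appears 1 time(s)
  90: appears 1 time(s)
Step 2: The value 67 appears most frequently (3 times).
Step 3: Mode = 67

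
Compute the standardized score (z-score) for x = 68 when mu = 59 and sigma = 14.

0.6429

Step 1: Recall the z-score formula: z = (x - mu) / sigma
Step 2: Substitute values: z = (68 - 59) / 14
Step 3: z = 9 / 14 = 0.6429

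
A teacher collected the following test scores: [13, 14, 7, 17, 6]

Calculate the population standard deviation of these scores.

4.2237

Step 1: Compute the mean: 11.4
Step 2: Sum of squared deviations from the mean: 89.2
Step 3: Population variance = 89.2 / 5 = 17.84
Step 4: Standard deviation = sqrt(17.84) = 4.2237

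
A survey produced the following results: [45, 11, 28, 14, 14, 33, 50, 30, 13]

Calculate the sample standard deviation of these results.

14.5182

Step 1: Compute the mean: 26.4444
Step 2: Sum of squared deviations from the mean: 1686.2222
Step 3: Sample variance = 1686.2222 / 8 = 210.7778
Step 4: Standard deviation = sqrt(210.7778) = 14.5182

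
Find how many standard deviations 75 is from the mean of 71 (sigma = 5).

0.8

Step 1: Recall the z-score formula: z = (x - mu) / sigma
Step 2: Substitute values: z = (75 - 71) / 5
Step 3: z = 4 / 5 = 0.8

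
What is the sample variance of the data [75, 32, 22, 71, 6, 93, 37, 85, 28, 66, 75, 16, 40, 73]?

805.9396

Step 1: Compute the mean: (75 + 32 + 22 + 71 + 6 + 93 + 37 + 85 + 28 + 66 + 75 + 16 + 40 + 73) / 14 = 51.3571
Step 2: Compute squared deviations from the mean:
  (75 - 51.3571)^2 = 558.9847
  (32 - 51.3571)^2 = 374.699
  (22 - 51.3571)^2 = 861.8418
  (71 - 51.3571)^2 = 385.8418
  (6 - 51.3571)^2 = 2057.2704
  (93 - 51.3571)^2 = 1734.1276
  (37 - 51.3571)^2 = 206.1276
  (85 - 51.3571)^2 = 1131.8418
  (28 - 51.3571)^2 = 545.5561
  (66 - 51.3571)^2 = 214.4133
  (75 - 51.3571)^2 = 558.9847
  (16 - 51.3571)^2 = 1250.1276
  (40 - 51.3571)^2 = 128.9847
  (73 - 51.3571)^2 = 468.4133
Step 3: Sum of squared deviations = 10477.2143
Step 4: Sample variance = 10477.2143 / 13 = 805.9396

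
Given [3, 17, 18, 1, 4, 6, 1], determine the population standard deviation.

6.7491

Step 1: Compute the mean: 7.1429
Step 2: Sum of squared deviations from the mean: 318.8571
Step 3: Population variance = 318.8571 / 7 = 45.551
Step 4: Standard deviation = sqrt(45.551) = 6.7491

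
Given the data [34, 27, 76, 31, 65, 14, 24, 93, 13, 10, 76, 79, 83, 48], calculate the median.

41

Step 1: Sort the data in ascending order: [10, 13, 14, 24, 27, 31, 34, 48, 65, 76, 76, 79, 83, 93]
Step 2: The number of values is n = 14.
Step 3: Since n is even, the median is the average of positions 7 and 8:
  Median = (34 + 48) / 2 = 41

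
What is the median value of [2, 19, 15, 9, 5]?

9

Step 1: Sort the data in ascending order: [2, 5, 9, 15, 19]
Step 2: The number of values is n = 5.
Step 3: Since n is odd, the median is the middle value at position 3: 9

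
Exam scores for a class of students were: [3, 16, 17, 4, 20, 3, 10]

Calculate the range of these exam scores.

17

Step 1: Identify the maximum value: max = 20
Step 2: Identify the minimum value: min = 3
Step 3: Range = max - min = 20 - 3 = 17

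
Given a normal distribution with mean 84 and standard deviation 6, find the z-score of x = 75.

-1.5

Step 1: Recall the z-score formula: z = (x - mu) / sigma
Step 2: Substitute values: z = (75 - 84) / 6
Step 3: z = -9 / 6 = -1.5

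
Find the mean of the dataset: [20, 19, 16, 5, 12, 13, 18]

14.7143

Step 1: Sum all values: 20 + 19 + 16 + 5 + 12 + 13 + 18 = 103
Step 2: Count the number of values: n = 7
Step 3: Mean = sum / n = 103 / 7 = 14.7143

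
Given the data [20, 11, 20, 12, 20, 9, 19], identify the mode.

20

Step 1: Count the frequency of each value:
  9: appears 1 time(s)
  11: appears 1 time(s)
  12: appears 1 time(s)
  19: appears 1 time(s)
  20: appears 3 time(s)
Step 2: The value 20 appears most frequently (3 times).
Step 3: Mode = 20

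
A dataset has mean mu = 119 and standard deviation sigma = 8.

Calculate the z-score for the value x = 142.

2.875

Step 1: Recall the z-score formula: z = (x - mu) / sigma
Step 2: Substitute values: z = (142 - 119) / 8
Step 3: z = 23 / 8 = 2.875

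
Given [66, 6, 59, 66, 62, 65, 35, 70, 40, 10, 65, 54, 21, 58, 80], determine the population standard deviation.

22.0087

Step 1: Compute the mean: 50.4667
Step 2: Sum of squared deviations from the mean: 7265.7333
Step 3: Population variance = 7265.7333 / 15 = 484.3822
Step 4: Standard deviation = sqrt(484.3822) = 22.0087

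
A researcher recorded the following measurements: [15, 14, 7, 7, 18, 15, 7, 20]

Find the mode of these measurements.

7

Step 1: Count the frequency of each value:
  7: appears 3 time(s)
  14: appears 1 time(s)
  15: appears 2 time(s)
  18: appears 1 time(s)
  20: appears 1 time(s)
Step 2: The value 7 appears most frequently (3 times).
Step 3: Mode = 7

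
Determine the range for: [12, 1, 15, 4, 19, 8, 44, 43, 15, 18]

43

Step 1: Identify the maximum value: max = 44
Step 2: Identify the minimum value: min = 1
Step 3: Range = max - min = 44 - 1 = 43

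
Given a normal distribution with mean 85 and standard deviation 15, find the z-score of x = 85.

0

Step 1: Recall the z-score formula: z = (x - mu) / sigma
Step 2: Substitute values: z = (85 - 85) / 15
Step 3: z = 0 / 15 = 0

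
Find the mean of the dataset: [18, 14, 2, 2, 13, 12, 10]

10.1429

Step 1: Sum all values: 18 + 14 + 2 + 2 + 13 + 12 + 10 = 71
Step 2: Count the number of values: n = 7
Step 3: Mean = sum / n = 71 / 7 = 10.1429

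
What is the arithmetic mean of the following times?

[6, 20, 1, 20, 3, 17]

11.1667

Step 1: Sum all values: 6 + 20 + 1 + 20 + 3 + 17 = 67
Step 2: Count the number of values: n = 6
Step 3: Mean = sum / n = 67 / 6 = 11.1667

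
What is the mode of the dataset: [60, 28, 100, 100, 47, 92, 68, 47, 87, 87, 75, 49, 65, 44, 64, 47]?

47

Step 1: Count the frequency of each value:
  28: appears 1 time(s)
  44: appears 1 time(s)
  47: appears 3 time(s)
  49: appears 1 time(s)
  60: appears 1 time(s)
  64: appears 1 time(s)
  65: appears 1 time(s)
  68: appears 1 time(s)
  75: appears 1 time(s)
  87: appears 2 time(s)
  92: appears 1 time(s)
  100: appears 2 time(s)
Step 2: The value 47 appears most frequently (3 times).
Step 3: Mode = 47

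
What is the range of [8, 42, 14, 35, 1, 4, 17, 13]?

41

Step 1: Identify the maximum value: max = 42
Step 2: Identify the minimum value: min = 1
Step 3: Range = max - min = 42 - 1 = 41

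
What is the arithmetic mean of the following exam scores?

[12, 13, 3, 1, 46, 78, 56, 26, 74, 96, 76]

43.7273

Step 1: Sum all values: 12 + 13 + 3 + 1 + 46 + 78 + 56 + 26 + 74 + 96 + 76 = 481
Step 2: Count the number of values: n = 11
Step 3: Mean = sum / n = 481 / 11 = 43.7273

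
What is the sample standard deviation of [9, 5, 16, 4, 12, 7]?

4.535

Step 1: Compute the mean: 8.8333
Step 2: Sum of squared deviations from the mean: 102.8333
Step 3: Sample variance = 102.8333 / 5 = 20.5667
Step 4: Standard deviation = sqrt(20.5667) = 4.535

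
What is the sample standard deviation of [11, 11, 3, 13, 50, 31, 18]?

15.9359

Step 1: Compute the mean: 19.5714
Step 2: Sum of squared deviations from the mean: 1523.7143
Step 3: Sample variance = 1523.7143 / 6 = 253.9524
Step 4: Standard deviation = sqrt(253.9524) = 15.9359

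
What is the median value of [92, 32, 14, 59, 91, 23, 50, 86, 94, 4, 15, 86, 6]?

50

Step 1: Sort the data in ascending order: [4, 6, 14, 15, 23, 32, 50, 59, 86, 86, 91, 92, 94]
Step 2: The number of values is n = 13.
Step 3: Since n is odd, the median is the middle value at position 7: 50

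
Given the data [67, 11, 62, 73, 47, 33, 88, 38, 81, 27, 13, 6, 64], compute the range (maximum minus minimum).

82

Step 1: Identify the maximum value: max = 88
Step 2: Identify the minimum value: min = 6
Step 3: Range = max - min = 88 - 6 = 82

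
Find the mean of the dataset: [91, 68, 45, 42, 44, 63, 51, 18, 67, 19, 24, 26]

46.5

Step 1: Sum all values: 91 + 68 + 45 + 42 + 44 + 63 + 51 + 18 + 67 + 19 + 24 + 26 = 558
Step 2: Count the number of values: n = 12
Step 3: Mean = sum / n = 558 / 12 = 46.5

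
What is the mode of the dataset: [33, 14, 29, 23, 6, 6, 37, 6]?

6

Step 1: Count the frequency of each value:
  6: appears 3 time(s)
  14: appears 1 time(s)
  23: appears 1 time(s)
  29: appears 1 time(s)
  33: appears 1 time(s)
  37: appears 1 time(s)
Step 2: The value 6 appears most frequently (3 times).
Step 3: Mode = 6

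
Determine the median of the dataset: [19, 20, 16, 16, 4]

16

Step 1: Sort the data in ascending order: [4, 16, 16, 19, 20]
Step 2: The number of values is n = 5.
Step 3: Since n is odd, the median is the middle value at position 3: 16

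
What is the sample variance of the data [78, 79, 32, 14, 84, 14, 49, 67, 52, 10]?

838.5444

Step 1: Compute the mean: (78 + 79 + 32 + 14 + 84 + 14 + 49 + 67 + 52 + 10) / 10 = 47.9
Step 2: Compute squared deviations from the mean:
  (78 - 47.9)^2 = 906.01
  (79 - 47.9)^2 = 967.21
  (32 - 47.9)^2 = 252.81
  (14 - 47.9)^2 = 1149.21
  (84 - 47.9)^2 = 1303.21
  (14 - 47.9)^2 = 1149.21
  (49 - 47.9)^2 = 1.21
  (67 - 47.9)^2 = 364.81
  (52 - 47.9)^2 = 16.81
  (10 - 47.9)^2 = 1436.41
Step 3: Sum of squared deviations = 7546.9
Step 4: Sample variance = 7546.9 / 9 = 838.5444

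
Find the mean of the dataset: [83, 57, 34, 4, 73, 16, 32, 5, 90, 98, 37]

48.0909

Step 1: Sum all values: 83 + 57 + 34 + 4 + 73 + 16 + 32 + 5 + 90 + 98 + 37 = 529
Step 2: Count the number of values: n = 11
Step 3: Mean = sum / n = 529 / 11 = 48.0909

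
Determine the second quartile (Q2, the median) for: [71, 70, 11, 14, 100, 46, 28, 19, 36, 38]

37

Step 1: Sort the data: [11, 14, 19, 28, 36, 38, 46, 70, 71, 100]
Step 2: n = 10
Step 3: Q2 is the median. Since n is even, it is the average of the values at positions 5 and 6:
  Q2 = (36 + 38) / 2 = 37
Step 4: Q2 = 37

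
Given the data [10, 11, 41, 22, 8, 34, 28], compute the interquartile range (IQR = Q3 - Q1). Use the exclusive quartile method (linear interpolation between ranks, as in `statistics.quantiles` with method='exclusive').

24

Step 1: Sort the data: [8, 10, 11, 22, 28, 34, 41]
Step 2: n = 7
Step 3: Using the exclusive quartile method:
  Q1 = 10
  Q2 (median) = 22
  Q3 = 34
  IQR = Q3 - Q1 = 34 - 10 = 24
Step 4: IQR = 24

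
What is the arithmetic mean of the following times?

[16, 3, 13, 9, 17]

11.6

Step 1: Sum all values: 16 + 3 + 13 + 9 + 17 = 58
Step 2: Count the number of values: n = 5
Step 3: Mean = sum / n = 58 / 5 = 11.6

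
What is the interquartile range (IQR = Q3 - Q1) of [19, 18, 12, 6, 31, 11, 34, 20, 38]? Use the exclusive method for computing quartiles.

21

Step 1: Sort the data: [6, 11, 12, 18, 19, 20, 31, 34, 38]
Step 2: n = 9
Step 3: Using the exclusive quartile method:
  Q1 = 11.5
  Q2 (median) = 19
  Q3 = 32.5
  IQR = Q3 - Q1 = 32.5 - 11.5 = 21
Step 4: IQR = 21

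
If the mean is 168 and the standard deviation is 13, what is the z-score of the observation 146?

-1.6923

Step 1: Recall the z-score formula: z = (x - mu) / sigma
Step 2: Substitute values: z = (146 - 168) / 13
Step 3: z = -22 / 13 = -1.6923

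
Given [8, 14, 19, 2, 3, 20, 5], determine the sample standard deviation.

7.5151

Step 1: Compute the mean: 10.1429
Step 2: Sum of squared deviations from the mean: 338.8571
Step 3: Sample variance = 338.8571 / 6 = 56.4762
Step 4: Standard deviation = sqrt(56.4762) = 7.5151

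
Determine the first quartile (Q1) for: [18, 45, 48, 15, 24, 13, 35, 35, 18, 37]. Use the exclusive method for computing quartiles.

17.25

Step 1: Sort the data: [13, 15, 18, 18, 24, 35, 35, 37, 45, 48]
Step 2: n = 10
Step 3: Using the exclusive quartile method:
  Q1 = 17.25
  Q2 (median) = 29.5
  Q3 = 39
  IQR = Q3 - Q1 = 39 - 17.25 = 21.75
Step 4: Q1 = 17.25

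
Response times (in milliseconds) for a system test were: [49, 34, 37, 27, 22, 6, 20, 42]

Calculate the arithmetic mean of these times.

29.625

Step 1: Sum all values: 49 + 34 + 37 + 27 + 22 + 6 + 20 + 42 = 237
Step 2: Count the number of values: n = 8
Step 3: Mean = sum / n = 237 / 8 = 29.625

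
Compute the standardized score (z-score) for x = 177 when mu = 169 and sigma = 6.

1.3333

Step 1: Recall the z-score formula: z = (x - mu) / sigma
Step 2: Substitute values: z = (177 - 169) / 6
Step 3: z = 8 / 6 = 1.3333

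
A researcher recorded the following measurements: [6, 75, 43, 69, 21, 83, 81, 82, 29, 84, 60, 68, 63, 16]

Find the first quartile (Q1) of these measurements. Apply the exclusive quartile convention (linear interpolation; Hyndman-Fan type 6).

27

Step 1: Sort the data: [6, 16, 21, 29, 43, 60, 63, 68, 69, 75, 81, 82, 83, 84]
Step 2: n = 14
Step 3: Using the exclusive quartile method:
  Q1 = 27
  Q2 (median) = 65.5
  Q3 = 81.25
  IQR = Q3 - Q1 = 81.25 - 27 = 54.25
Step 4: Q1 = 27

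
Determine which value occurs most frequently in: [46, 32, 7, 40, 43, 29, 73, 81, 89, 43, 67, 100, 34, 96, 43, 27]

43

Step 1: Count the frequency of each value:
  7: appears 1 time(s)
  27: appears 1 time(s)
  29: appears 1 time(s)
  32: appears 1 time(s)
  34: appears 1 time(s)
  40: appears 1 time(s)
  43: appears 3 time(s)
  46: appears 1 time(s)
  67: appears 1 time(s)
  73: appears 1 time(s)
  81: appears 1 time(s)
  89: appears 1 time(s)
  96: appears 1 time(s)
  100: appears 1 time(s)
Step 2: The value 43 appears most frequently (3 times).
Step 3: Mode = 43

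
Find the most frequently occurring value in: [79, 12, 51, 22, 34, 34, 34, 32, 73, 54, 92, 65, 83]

34

Step 1: Count the frequency of each value:
  12: appears 1 time(s)
  22: appears 1 time(s)
  32: appears 1 time(s)
  34: appears 3 time(s)
  51: appears 1 time(s)
  54: appears 1 time(s)
  65: appears 1 time(s)
  73: appears 1 time(s)
  79: appears 1 time(s)
  83: appears 1 time(s)
  92: appears 1 time(s)
Step 2: The value 34 appears most frequently (3 times).
Step 3: Mode = 34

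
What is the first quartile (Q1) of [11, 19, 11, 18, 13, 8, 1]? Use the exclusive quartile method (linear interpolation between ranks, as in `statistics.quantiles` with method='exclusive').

8

Step 1: Sort the data: [1, 8, 11, 11, 13, 18, 19]
Step 2: n = 7
Step 3: Using the exclusive quartile method:
  Q1 = 8
  Q2 (median) = 11
  Q3 = 18
  IQR = Q3 - Q1 = 18 - 8 = 10
Step 4: Q1 = 8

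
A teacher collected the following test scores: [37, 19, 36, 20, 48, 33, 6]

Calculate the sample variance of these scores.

199.619

Step 1: Compute the mean: (37 + 19 + 36 + 20 + 48 + 33 + 6) / 7 = 28.4286
Step 2: Compute squared deviations from the mean:
  (37 - 28.4286)^2 = 73.4694
  (19 - 28.4286)^2 = 88.898
  (36 - 28.4286)^2 = 57.3265
  (20 - 28.4286)^2 = 71.0408
  (48 - 28.4286)^2 = 383.0408
  (33 - 28.4286)^2 = 20.898
  (6 - 28.4286)^2 = 503.0408
Step 3: Sum of squared deviations = 1197.7143
Step 4: Sample variance = 1197.7143 / 6 = 199.619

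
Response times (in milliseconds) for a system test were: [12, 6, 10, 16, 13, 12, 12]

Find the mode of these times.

12

Step 1: Count the frequency of each value:
  6: appears 1 time(s)
  10: appears 1 time(s)
  12: appears 3 time(s)
  13: appears 1 time(s)
  16: appears 1 time(s)
Step 2: The value 12 appears most frequently (3 times).
Step 3: Mode = 12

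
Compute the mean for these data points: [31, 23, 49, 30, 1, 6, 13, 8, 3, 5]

16.9

Step 1: Sum all values: 31 + 23 + 49 + 30 + 1 + 6 + 13 + 8 + 3 + 5 = 169
Step 2: Count the number of values: n = 10
Step 3: Mean = sum / n = 169 / 10 = 16.9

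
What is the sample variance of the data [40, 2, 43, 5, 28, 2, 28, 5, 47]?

354.9444

Step 1: Compute the mean: (40 + 2 + 43 + 5 + 28 + 2 + 28 + 5 + 47) / 9 = 22.2222
Step 2: Compute squared deviations from the mean:
  (40 - 22.2222)^2 = 316.0494
  (2 - 22.2222)^2 = 408.9383
  (43 - 22.2222)^2 = 431.716
  (5 - 22.2222)^2 = 296.6049
  (28 - 22.2222)^2 = 33.3827
  (2 - 22.2222)^2 = 408.9383
  (28 - 22.2222)^2 = 33.3827
  (5 - 22.2222)^2 = 296.6049
  (47 - 22.2222)^2 = 613.9383
Step 3: Sum of squared deviations = 2839.5556
Step 4: Sample variance = 2839.5556 / 8 = 354.9444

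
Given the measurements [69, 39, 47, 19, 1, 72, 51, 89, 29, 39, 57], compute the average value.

46.5455

Step 1: Sum all values: 69 + 39 + 47 + 19 + 1 + 72 + 51 + 89 + 29 + 39 + 57 = 512
Step 2: Count the number of values: n = 11
Step 3: Mean = sum / n = 512 / 11 = 46.5455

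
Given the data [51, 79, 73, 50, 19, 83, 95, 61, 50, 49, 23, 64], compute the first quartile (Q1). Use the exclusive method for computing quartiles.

49.25

Step 1: Sort the data: [19, 23, 49, 50, 50, 51, 61, 64, 73, 79, 83, 95]
Step 2: n = 12
Step 3: Using the exclusive quartile method:
  Q1 = 49.25
  Q2 (median) = 56
  Q3 = 77.5
  IQR = Q3 - Q1 = 77.5 - 49.25 = 28.25
Step 4: Q1 = 49.25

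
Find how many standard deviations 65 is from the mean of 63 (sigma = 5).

0.4

Step 1: Recall the z-score formula: z = (x - mu) / sigma
Step 2: Substitute values: z = (65 - 63) / 5
Step 3: z = 2 / 5 = 0.4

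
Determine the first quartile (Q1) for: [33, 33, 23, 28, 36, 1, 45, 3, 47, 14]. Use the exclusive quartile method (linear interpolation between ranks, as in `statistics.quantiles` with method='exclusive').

11.25

Step 1: Sort the data: [1, 3, 14, 23, 28, 33, 33, 36, 45, 47]
Step 2: n = 10
Step 3: Using the exclusive quartile method:
  Q1 = 11.25
  Q2 (median) = 30.5
  Q3 = 38.25
  IQR = Q3 - Q1 = 38.25 - 11.25 = 27
Step 4: Q1 = 11.25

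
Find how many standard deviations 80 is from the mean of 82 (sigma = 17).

-0.1176

Step 1: Recall the z-score formula: z = (x - mu) / sigma
Step 2: Substitute values: z = (80 - 82) / 17
Step 3: z = -2 / 17 = -0.1176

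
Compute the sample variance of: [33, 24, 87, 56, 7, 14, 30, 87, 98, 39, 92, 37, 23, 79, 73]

977.4952

Step 1: Compute the mean: (33 + 24 + 87 + 56 + 7 + 14 + 30 + 87 + 98 + 39 + 92 + 37 + 23 + 79 + 73) / 15 = 51.9333
Step 2: Compute squared deviations from the mean:
  (33 - 51.9333)^2 = 358.4711
  (24 - 51.9333)^2 = 780.2711
  (87 - 51.9333)^2 = 1229.6711
  (56 - 51.9333)^2 = 16.5378
  (7 - 51.9333)^2 = 2019.0044
  (14 - 51.9333)^2 = 1438.9378
  (30 - 51.9333)^2 = 481.0711
  (87 - 51.9333)^2 = 1229.6711
  (98 - 51.9333)^2 = 2122.1378
  (39 - 51.9333)^2 = 167.2711
  (92 - 51.9333)^2 = 1605.3378
  (37 - 51.9333)^2 = 223.0044
  (23 - 51.9333)^2 = 837.1378
  (79 - 51.9333)^2 = 732.6044
  (73 - 51.9333)^2 = 443.8044
Step 3: Sum of squared deviations = 13684.9333
Step 4: Sample variance = 13684.9333 / 14 = 977.4952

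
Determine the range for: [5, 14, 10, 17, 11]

12

Step 1: Identify the maximum value: max = 17
Step 2: Identify the minimum value: min = 5
Step 3: Range = max - min = 17 - 5 = 12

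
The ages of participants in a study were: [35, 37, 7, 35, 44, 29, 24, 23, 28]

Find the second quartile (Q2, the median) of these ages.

29

Step 1: Sort the data: [7, 23, 24, 28, 29, 35, 35, 37, 44]
Step 2: n = 9
Step 3: Q2 is the median. Since n is odd, it is the middle value at position 5: 29
Step 4: Q2 = 29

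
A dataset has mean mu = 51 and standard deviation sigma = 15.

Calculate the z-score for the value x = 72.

1.4

Step 1: Recall the z-score formula: z = (x - mu) / sigma
Step 2: Substitute values: z = (72 - 51) / 15
Step 3: z = 21 / 15 = 1.4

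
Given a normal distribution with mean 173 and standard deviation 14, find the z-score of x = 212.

2.7857

Step 1: Recall the z-score formula: z = (x - mu) / sigma
Step 2: Substitute values: z = (212 - 173) / 14
Step 3: z = 39 / 14 = 2.7857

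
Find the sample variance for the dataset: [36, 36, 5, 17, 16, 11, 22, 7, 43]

190.7778

Step 1: Compute the mean: (36 + 36 + 5 + 17 + 16 + 11 + 22 + 7 + 43) / 9 = 21.4444
Step 2: Compute squared deviations from the mean:
  (36 - 21.4444)^2 = 211.8642
  (36 - 21.4444)^2 = 211.8642
  (5 - 21.4444)^2 = 270.4198
  (17 - 21.4444)^2 = 19.7531
  (16 - 21.4444)^2 = 29.642
  (11 - 21.4444)^2 = 109.0864
  (22 - 21.4444)^2 = 0.3086
  (7 - 21.4444)^2 = 208.642
  (43 - 21.4444)^2 = 464.642
Step 3: Sum of squared deviations = 1526.2222
Step 4: Sample variance = 1526.2222 / 8 = 190.7778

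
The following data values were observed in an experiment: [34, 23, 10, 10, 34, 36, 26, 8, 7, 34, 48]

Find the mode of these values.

34

Step 1: Count the frequency of each value:
  7: appears 1 time(s)
  8: appears 1 time(s)
  10: appears 2 time(s)
  23: appears 1 time(s)
  26: appears 1 time(s)
  34: appears 3 time(s)
  36: appears 1 time(s)
  48: appears 1 time(s)
Step 2: The value 34 appears most frequently (3 times).
Step 3: Mode = 34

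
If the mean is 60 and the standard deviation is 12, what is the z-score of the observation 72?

1

Step 1: Recall the z-score formula: z = (x - mu) / sigma
Step 2: Substitute values: z = (72 - 60) / 12
Step 3: z = 12 / 12 = 1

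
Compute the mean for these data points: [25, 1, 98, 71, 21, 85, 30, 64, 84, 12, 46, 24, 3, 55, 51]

44.6667

Step 1: Sum all values: 25 + 1 + 98 + 71 + 21 + 85 + 30 + 64 + 84 + 12 + 46 + 24 + 3 + 55 + 51 = 670
Step 2: Count the number of values: n = 15
Step 3: Mean = sum / n = 670 / 15 = 44.6667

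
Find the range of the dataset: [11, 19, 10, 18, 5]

14

Step 1: Identify the maximum value: max = 19
Step 2: Identify the minimum value: min = 5
Step 3: Range = max - min = 19 - 5 = 14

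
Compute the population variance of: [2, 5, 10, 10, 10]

11.04

Step 1: Compute the mean: (2 + 5 + 10 + 10 + 10) / 5 = 7.4
Step 2: Compute squared deviations from the mean:
  (2 - 7.4)^2 = 29.16
  (5 - 7.4)^2 = 5.76
  (10 - 7.4)^2 = 6.76
  (10 - 7.4)^2 = 6.76
  (10 - 7.4)^2 = 6.76
Step 3: Sum of squared deviations = 55.2
Step 4: Population variance = 55.2 / 5 = 11.04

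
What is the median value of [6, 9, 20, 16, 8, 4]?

8.5

Step 1: Sort the data in ascending order: [4, 6, 8, 9, 16, 20]
Step 2: The number of values is n = 6.
Step 3: Since n is even, the median is the average of positions 3 and 4:
  Median = (8 + 9) / 2 = 8.5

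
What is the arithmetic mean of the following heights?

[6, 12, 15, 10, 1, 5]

8.1667

Step 1: Sum all values: 6 + 12 + 15 + 10 + 1 + 5 = 49
Step 2: Count the number of values: n = 6
Step 3: Mean = sum / n = 49 / 6 = 8.1667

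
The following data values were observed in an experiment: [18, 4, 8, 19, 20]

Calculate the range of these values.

16

Step 1: Identify the maximum value: max = 20
Step 2: Identify the minimum value: min = 4
Step 3: Range = max - min = 20 - 4 = 16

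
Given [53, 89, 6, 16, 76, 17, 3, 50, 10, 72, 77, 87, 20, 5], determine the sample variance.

1130.1154

Step 1: Compute the mean: (53 + 89 + 6 + 16 + 76 + 17 + 3 + 50 + 10 + 72 + 77 + 87 + 20 + 5) / 14 = 41.5
Step 2: Compute squared deviations from the mean:
  (53 - 41.5)^2 = 132.25
  (89 - 41.5)^2 = 2256.25
  (6 - 41.5)^2 = 1260.25
  (16 - 41.5)^2 = 650.25
  (76 - 41.5)^2 = 1190.25
  (17 - 41.5)^2 = 600.25
  (3 - 41.5)^2 = 1482.25
  (50 - 41.5)^2 = 72.25
  (10 - 41.5)^2 = 992.25
  (72 - 41.5)^2 = 930.25
  (77 - 41.5)^2 = 1260.25
  (87 - 41.5)^2 = 2070.25
  (20 - 41.5)^2 = 462.25
  (5 - 41.5)^2 = 1332.25
Step 3: Sum of squared deviations = 14691.5
Step 4: Sample variance = 14691.5 / 13 = 1130.1154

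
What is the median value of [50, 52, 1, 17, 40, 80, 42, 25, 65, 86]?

46

Step 1: Sort the data in ascending order: [1, 17, 25, 40, 42, 50, 52, 65, 80, 86]
Step 2: The number of values is n = 10.
Step 3: Since n is even, the median is the average of positions 5 and 6:
  Median = (42 + 50) / 2 = 46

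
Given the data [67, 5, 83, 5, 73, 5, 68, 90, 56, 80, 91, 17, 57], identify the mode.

5

Step 1: Count the frequency of each value:
  5: appears 3 time(s)
  17: appears 1 time(s)
  56: appears 1 time(s)
  57: appears 1 time(s)
  67: appears 1 time(s)
  68: appears 1 time(s)
  73: appears 1 time(s)
  80: appears 1 time(s)
  83: appears 1 time(s)
  90: appears 1 time(s)
  91: appears 1 time(s)
Step 2: The value 5 appears most frequently (3 times).
Step 3: Mode = 5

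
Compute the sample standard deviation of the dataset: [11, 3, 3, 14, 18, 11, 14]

5.6821

Step 1: Compute the mean: 10.5714
Step 2: Sum of squared deviations from the mean: 193.7143
Step 3: Sample variance = 193.7143 / 6 = 32.2857
Step 4: Standard deviation = sqrt(32.2857) = 5.6821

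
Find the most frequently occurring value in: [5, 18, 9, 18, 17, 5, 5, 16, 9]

5

Step 1: Count the frequency of each value:
  5: appears 3 time(s)
  9: appears 2 time(s)
  16: appears 1 time(s)
  17: appears 1 time(s)
  18: appears 2 time(s)
Step 2: The value 5 appears most frequently (3 times).
Step 3: Mode = 5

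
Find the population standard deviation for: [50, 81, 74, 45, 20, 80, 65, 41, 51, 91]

20.9514

Step 1: Compute the mean: 59.8
Step 2: Sum of squared deviations from the mean: 4389.6
Step 3: Population variance = 4389.6 / 10 = 438.96
Step 4: Standard deviation = sqrt(438.96) = 20.9514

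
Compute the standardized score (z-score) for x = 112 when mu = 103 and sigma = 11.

0.8182

Step 1: Recall the z-score formula: z = (x - mu) / sigma
Step 2: Substitute values: z = (112 - 103) / 11
Step 3: z = 9 / 11 = 0.8182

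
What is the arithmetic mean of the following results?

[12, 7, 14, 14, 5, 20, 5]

11

Step 1: Sum all values: 12 + 7 + 14 + 14 + 5 + 20 + 5 = 77
Step 2: Count the number of values: n = 7
Step 3: Mean = sum / n = 77 / 7 = 11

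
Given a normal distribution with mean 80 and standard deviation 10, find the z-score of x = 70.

-1

Step 1: Recall the z-score formula: z = (x - mu) / sigma
Step 2: Substitute values: z = (70 - 80) / 10
Step 3: z = -10 / 10 = -1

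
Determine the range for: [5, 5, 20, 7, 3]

17

Step 1: Identify the maximum value: max = 20
Step 2: Identify the minimum value: min = 3
Step 3: Range = max - min = 20 - 3 = 17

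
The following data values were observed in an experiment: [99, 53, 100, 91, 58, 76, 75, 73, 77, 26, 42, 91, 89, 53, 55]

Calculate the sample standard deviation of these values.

21.9833

Step 1: Compute the mean: 70.5333
Step 2: Sum of squared deviations from the mean: 6765.7333
Step 3: Sample variance = 6765.7333 / 14 = 483.2667
Step 4: Standard deviation = sqrt(483.2667) = 21.9833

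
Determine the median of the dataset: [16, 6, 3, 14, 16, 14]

14

Step 1: Sort the data in ascending order: [3, 6, 14, 14, 16, 16]
Step 2: The number of values is n = 6.
Step 3: Since n is even, the median is the average of positions 3 and 4:
  Median = (14 + 14) / 2 = 14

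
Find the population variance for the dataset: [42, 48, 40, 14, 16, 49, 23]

194.4082

Step 1: Compute the mean: (42 + 48 + 40 + 14 + 16 + 49 + 23) / 7 = 33.1429
Step 2: Compute squared deviations from the mean:
  (42 - 33.1429)^2 = 78.449
  (48 - 33.1429)^2 = 220.7347
  (40 - 33.1429)^2 = 47.0204
  (14 - 33.1429)^2 = 366.449
  (16 - 33.1429)^2 = 293.8776
  (49 - 33.1429)^2 = 251.449
  (23 - 33.1429)^2 = 102.8776
Step 3: Sum of squared deviations = 1360.8571
Step 4: Population variance = 1360.8571 / 7 = 194.4082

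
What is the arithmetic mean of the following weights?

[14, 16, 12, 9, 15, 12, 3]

11.5714

Step 1: Sum all values: 14 + 16 + 12 + 9 + 15 + 12 + 3 = 81
Step 2: Count the number of values: n = 7
Step 3: Mean = sum / n = 81 / 7 = 11.5714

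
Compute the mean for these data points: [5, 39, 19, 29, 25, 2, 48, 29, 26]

24.6667

Step 1: Sum all values: 5 + 39 + 19 + 29 + 25 + 2 + 48 + 29 + 26 = 222
Step 2: Count the number of values: n = 9
Step 3: Mean = sum / n = 222 / 9 = 24.6667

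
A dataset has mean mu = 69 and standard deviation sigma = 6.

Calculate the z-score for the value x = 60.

-1.5

Step 1: Recall the z-score formula: z = (x - mu) / sigma
Step 2: Substitute values: z = (60 - 69) / 6
Step 3: z = -9 / 6 = -1.5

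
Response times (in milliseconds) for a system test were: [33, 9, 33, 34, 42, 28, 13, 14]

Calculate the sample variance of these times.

146.2143

Step 1: Compute the mean: (33 + 9 + 33 + 34 + 42 + 28 + 13 + 14) / 8 = 25.75
Step 2: Compute squared deviations from the mean:
  (33 - 25.75)^2 = 52.5625
  (9 - 25.75)^2 = 280.5625
  (33 - 25.75)^2 = 52.5625
  (34 - 25.75)^2 = 68.0625
  (42 - 25.75)^2 = 264.0625
  (28 - 25.75)^2 = 5.0625
  (13 - 25.75)^2 = 162.5625
  (14 - 25.75)^2 = 138.0625
Step 3: Sum of squared deviations = 1023.5
Step 4: Sample variance = 1023.5 / 7 = 146.2143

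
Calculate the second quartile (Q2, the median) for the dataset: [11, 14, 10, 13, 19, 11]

12

Step 1: Sort the data: [10, 11, 11, 13, 14, 19]
Step 2: n = 6
Step 3: Q2 is the median. Since n is even, it is the average of the values at positions 3 and 4:
  Q2 = (11 + 13) / 2 = 12
Step 4: Q2 = 12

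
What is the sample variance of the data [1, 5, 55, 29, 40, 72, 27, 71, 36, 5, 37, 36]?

559

Step 1: Compute the mean: (1 + 5 + 55 + 29 + 40 + 72 + 27 + 71 + 36 + 5 + 37 + 36) / 12 = 34.5
Step 2: Compute squared deviations from the mean:
  (1 - 34.5)^2 = 1122.25
  (5 - 34.5)^2 = 870.25
  (55 - 34.5)^2 = 420.25
  (29 - 34.5)^2 = 30.25
  (40 - 34.5)^2 = 30.25
  (72 - 34.5)^2 = 1406.25
  (27 - 34.5)^2 = 56.25
  (71 - 34.5)^2 = 1332.25
  (36 - 34.5)^2 = 2.25
  (5 - 34.5)^2 = 870.25
  (37 - 34.5)^2 = 6.25
  (36 - 34.5)^2 = 2.25
Step 3: Sum of squared deviations = 6149
Step 4: Sample variance = 6149 / 11 = 559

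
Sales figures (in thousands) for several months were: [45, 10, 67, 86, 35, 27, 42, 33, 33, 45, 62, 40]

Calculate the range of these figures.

76

Step 1: Identify the maximum value: max = 86
Step 2: Identify the minimum value: min = 10
Step 3: Range = max - min = 86 - 10 = 76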